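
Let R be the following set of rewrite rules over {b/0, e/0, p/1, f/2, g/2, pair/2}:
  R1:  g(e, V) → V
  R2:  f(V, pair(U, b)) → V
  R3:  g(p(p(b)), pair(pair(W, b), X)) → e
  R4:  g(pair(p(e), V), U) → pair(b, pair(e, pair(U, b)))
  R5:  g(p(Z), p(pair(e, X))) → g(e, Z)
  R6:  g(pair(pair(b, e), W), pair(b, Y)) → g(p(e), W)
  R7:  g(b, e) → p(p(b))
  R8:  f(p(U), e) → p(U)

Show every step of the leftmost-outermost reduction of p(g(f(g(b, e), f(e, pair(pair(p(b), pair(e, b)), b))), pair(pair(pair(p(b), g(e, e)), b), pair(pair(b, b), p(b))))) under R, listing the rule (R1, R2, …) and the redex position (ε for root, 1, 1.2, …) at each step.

p(e)

1. p(g(f(g(b, e), f(e, pair(pair(p(b), pair(e, b)), b))), pair(pair(pair(p(b), g(e, e)), b), pair(pair(b, b), p(b)))))  →  p(g(f(p(p(b)), f(e, pair(pair(p(b), pair(e, b)), b))), pair(pair(pair(p(b), g(e, e)), b), pair(pair(b, b), p(b)))))   [R7 at 1.1.1]
2. p(g(f(p(p(b)), f(e, pair(pair(p(b), pair(e, b)), b))), pair(pair(pair(p(b), g(e, e)), b), pair(pair(b, b), p(b)))))  →  p(g(f(p(p(b)), e), pair(pair(pair(p(b), g(e, e)), b), pair(pair(b, b), p(b)))))   [R2 at 1.1.2]
3. p(g(f(p(p(b)), e), pair(pair(pair(p(b), g(e, e)), b), pair(pair(b, b), p(b)))))  →  p(g(p(p(b)), pair(pair(pair(p(b), g(e, e)), b), pair(pair(b, b), p(b)))))   [R8 at 1.1]
4. p(g(p(p(b)), pair(pair(pair(p(b), g(e, e)), b), pair(pair(b, b), p(b)))))  →  p(e)   [R3 at 1]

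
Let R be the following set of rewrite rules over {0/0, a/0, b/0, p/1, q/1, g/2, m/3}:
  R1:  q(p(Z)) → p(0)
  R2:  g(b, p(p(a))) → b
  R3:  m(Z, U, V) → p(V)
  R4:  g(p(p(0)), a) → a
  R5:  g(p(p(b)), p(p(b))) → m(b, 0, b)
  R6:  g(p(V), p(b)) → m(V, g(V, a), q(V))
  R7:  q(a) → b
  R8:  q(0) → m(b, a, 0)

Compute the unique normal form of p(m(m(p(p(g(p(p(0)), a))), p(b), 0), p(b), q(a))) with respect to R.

p(p(b))

1. p(m(m(p(p(g(p(p(0)), a))), p(b), 0), p(b), q(a)))  →  p(p(q(a)))   [R3 at 1]
2. p(p(q(a)))  →  p(p(b))   [R7 at 1.1]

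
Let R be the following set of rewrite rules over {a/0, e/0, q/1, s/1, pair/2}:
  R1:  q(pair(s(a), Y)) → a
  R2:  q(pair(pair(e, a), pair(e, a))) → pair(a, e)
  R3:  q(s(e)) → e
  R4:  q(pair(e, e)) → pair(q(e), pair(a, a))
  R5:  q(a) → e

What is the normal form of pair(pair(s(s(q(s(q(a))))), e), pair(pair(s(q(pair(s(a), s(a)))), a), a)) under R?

1. pair(pair(s(s(q(s(q(a))))), e), pair(pair(s(q(pair(s(a), s(a)))), a), a))  →  pair(pair(s(s(q(s(e)))), e), pair(pair(s(q(pair(s(a), s(a)))), a), a))   [R5 at 1.1.1.1.1.1]
2. pair(pair(s(s(q(s(e)))), e), pair(pair(s(q(pair(s(a), s(a)))), a), a))  →  pair(pair(s(s(e)), e), pair(pair(s(q(pair(s(a), s(a)))), a), a))   [R3 at 1.1.1.1]
3. pair(pair(s(s(e)), e), pair(pair(s(q(pair(s(a), s(a)))), a), a))  →  pair(pair(s(s(e)), e), pair(pair(s(a), a), a))   [R1 at 2.1.1.1]

pair(pair(s(s(e)), e), pair(pair(s(a), a), a))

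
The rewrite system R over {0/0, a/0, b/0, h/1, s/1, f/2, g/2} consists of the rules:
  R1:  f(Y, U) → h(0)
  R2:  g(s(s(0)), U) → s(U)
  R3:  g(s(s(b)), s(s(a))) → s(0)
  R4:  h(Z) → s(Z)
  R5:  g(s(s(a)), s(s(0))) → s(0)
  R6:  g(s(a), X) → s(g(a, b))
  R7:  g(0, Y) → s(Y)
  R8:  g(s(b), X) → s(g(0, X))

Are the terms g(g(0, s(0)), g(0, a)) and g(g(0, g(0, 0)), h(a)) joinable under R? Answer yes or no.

yes — NF(t₁) = s(s(a)), NF(t₂) = s(s(a))

Reduce t₁ = g(g(0, s(0)), g(0, a)):
1. g(g(0, s(0)), g(0, a))  →  g(s(s(0)), g(0, a))   [R7 at 1]
2. g(s(s(0)), g(0, a))  →  s(g(0, a))   [R2 at ε]
3. s(g(0, a))  →  s(s(a))   [R7 at 1]

Reduce t₂ = g(g(0, g(0, 0)), h(a)):
1. g(g(0, g(0, 0)), h(a))  →  g(s(g(0, 0)), h(a))   [R7 at 1]
2. g(s(g(0, 0)), h(a))  →  g(s(s(0)), h(a))   [R7 at 1.1]
3. g(s(s(0)), h(a))  →  s(h(a))   [R2 at ε]
4. s(h(a))  →  s(s(a))   [R4 at 1]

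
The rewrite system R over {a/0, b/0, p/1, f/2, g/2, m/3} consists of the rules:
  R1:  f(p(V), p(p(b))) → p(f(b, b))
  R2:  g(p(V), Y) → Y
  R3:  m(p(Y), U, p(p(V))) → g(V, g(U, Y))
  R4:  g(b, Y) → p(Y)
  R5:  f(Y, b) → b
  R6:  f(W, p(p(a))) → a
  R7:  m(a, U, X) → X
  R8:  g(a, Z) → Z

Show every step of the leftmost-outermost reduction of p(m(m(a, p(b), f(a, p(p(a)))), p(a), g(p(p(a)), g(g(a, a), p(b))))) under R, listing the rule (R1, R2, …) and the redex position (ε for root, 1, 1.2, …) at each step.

p(p(b))

1. p(m(m(a, p(b), f(a, p(p(a)))), p(a), g(p(p(a)), g(g(a, a), p(b)))))  →  p(m(f(a, p(p(a))), p(a), g(p(p(a)), g(g(a, a), p(b)))))   [R7 at 1.1]
2. p(m(f(a, p(p(a))), p(a), g(p(p(a)), g(g(a, a), p(b)))))  →  p(m(a, p(a), g(p(p(a)), g(g(a, a), p(b)))))   [R6 at 1.1]
3. p(m(a, p(a), g(p(p(a)), g(g(a, a), p(b)))))  →  p(g(p(p(a)), g(g(a, a), p(b))))   [R7 at 1]
4. p(g(p(p(a)), g(g(a, a), p(b))))  →  p(g(g(a, a), p(b)))   [R2 at 1]
5. p(g(g(a, a), p(b)))  →  p(g(a, p(b)))   [R8 at 1.1]
6. p(g(a, p(b)))  →  p(p(b))   [R8 at 1]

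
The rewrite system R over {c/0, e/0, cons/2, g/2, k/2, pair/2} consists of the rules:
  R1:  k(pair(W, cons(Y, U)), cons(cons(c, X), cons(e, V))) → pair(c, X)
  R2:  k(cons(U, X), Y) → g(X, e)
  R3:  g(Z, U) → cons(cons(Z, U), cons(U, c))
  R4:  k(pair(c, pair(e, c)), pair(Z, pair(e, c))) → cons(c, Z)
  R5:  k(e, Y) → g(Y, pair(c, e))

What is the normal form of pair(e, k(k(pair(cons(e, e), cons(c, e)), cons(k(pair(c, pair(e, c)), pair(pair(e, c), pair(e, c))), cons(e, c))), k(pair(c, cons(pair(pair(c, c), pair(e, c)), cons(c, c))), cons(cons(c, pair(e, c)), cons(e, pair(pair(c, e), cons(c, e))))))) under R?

pair(e, cons(c, c))

1. pair(e, k(k(pair(cons(e, e), cons(c, e)), cons(k(pair(c, pair(e, c)), pair(pair(e, c), pair(e, c))), cons(e, c))), k(pair(c, cons(pair(pair(c, c), pair(e, c)), cons(c, c))), cons(cons(c, pair(e, c)), cons(e, pair(pair(c, e), cons(c, e)))))))  →  pair(e, k(k(pair(cons(e, e), cons(c, e)), cons(cons(c, pair(e, c)), cons(e, c))), k(pair(c, cons(pair(pair(c, c), pair(e, c)), cons(c, c))), cons(cons(c, pair(e, c)), cons(e, pair(pair(c, e), cons(c, e)))))))   [R4 at 2.1.2.1]
2. pair(e, k(k(pair(cons(e, e), cons(c, e)), cons(cons(c, pair(e, c)), cons(e, c))), k(pair(c, cons(pair(pair(c, c), pair(e, c)), cons(c, c))), cons(cons(c, pair(e, c)), cons(e, pair(pair(c, e), cons(c, e)))))))  →  pair(e, k(pair(c, pair(e, c)), k(pair(c, cons(pair(pair(c, c), pair(e, c)), cons(c, c))), cons(cons(c, pair(e, c)), cons(e, pair(pair(c, e), cons(c, e)))))))   [R1 at 2.1]
3. pair(e, k(pair(c, pair(e, c)), k(pair(c, cons(pair(pair(c, c), pair(e, c)), cons(c, c))), cons(cons(c, pair(e, c)), cons(e, pair(pair(c, e), cons(c, e)))))))  →  pair(e, k(pair(c, pair(e, c)), pair(c, pair(e, c))))   [R1 at 2.2]
4. pair(e, k(pair(c, pair(e, c)), pair(c, pair(e, c))))  →  pair(e, cons(c, c))   [R4 at 2]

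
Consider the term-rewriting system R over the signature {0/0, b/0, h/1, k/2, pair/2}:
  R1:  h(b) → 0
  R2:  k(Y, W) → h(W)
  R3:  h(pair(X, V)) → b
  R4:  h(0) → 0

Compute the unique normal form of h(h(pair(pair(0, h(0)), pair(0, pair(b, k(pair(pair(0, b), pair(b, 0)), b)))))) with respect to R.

1. h(h(pair(pair(0, h(0)), pair(0, pair(b, k(pair(pair(0, b), pair(b, 0)), b))))))  →  h(b)   [R3 at 1]
2. h(b)  →  0   [R1 at ε]

0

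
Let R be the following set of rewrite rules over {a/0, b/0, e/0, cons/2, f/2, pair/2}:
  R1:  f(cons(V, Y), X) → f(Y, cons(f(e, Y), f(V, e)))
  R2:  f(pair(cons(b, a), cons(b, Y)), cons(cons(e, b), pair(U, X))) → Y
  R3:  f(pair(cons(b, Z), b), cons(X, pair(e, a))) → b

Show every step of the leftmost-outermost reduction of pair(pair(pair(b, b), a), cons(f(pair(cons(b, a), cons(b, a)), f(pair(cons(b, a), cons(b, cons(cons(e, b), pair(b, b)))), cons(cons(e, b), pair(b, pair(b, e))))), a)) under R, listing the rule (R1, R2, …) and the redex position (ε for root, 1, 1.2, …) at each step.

pair(pair(pair(b, b), a), cons(a, a))

1. pair(pair(pair(b, b), a), cons(f(pair(cons(b, a), cons(b, a)), f(pair(cons(b, a), cons(b, cons(cons(e, b), pair(b, b)))), cons(cons(e, b), pair(b, pair(b, e))))), a))  →  pair(pair(pair(b, b), a), cons(f(pair(cons(b, a), cons(b, a)), cons(cons(e, b), pair(b, b))), a))   [R2 at 2.1.2]
2. pair(pair(pair(b, b), a), cons(f(pair(cons(b, a), cons(b, a)), cons(cons(e, b), pair(b, b))), a))  →  pair(pair(pair(b, b), a), cons(a, a))   [R2 at 2.1]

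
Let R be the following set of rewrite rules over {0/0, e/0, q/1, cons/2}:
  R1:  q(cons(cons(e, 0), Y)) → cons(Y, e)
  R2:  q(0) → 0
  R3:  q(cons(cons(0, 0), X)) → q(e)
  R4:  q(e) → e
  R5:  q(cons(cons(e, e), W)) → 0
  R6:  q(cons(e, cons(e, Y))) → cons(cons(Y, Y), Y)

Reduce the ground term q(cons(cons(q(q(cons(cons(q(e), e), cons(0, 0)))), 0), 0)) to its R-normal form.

e

1. q(cons(cons(q(q(cons(cons(q(e), e), cons(0, 0)))), 0), 0))  →  q(cons(cons(q(q(cons(cons(e, e), cons(0, 0)))), 0), 0))   [R4 at 1.1.1.1.1.1.1]
2. q(cons(cons(q(q(cons(cons(e, e), cons(0, 0)))), 0), 0))  →  q(cons(cons(q(0), 0), 0))   [R5 at 1.1.1.1]
3. q(cons(cons(q(0), 0), 0))  →  q(cons(cons(0, 0), 0))   [R2 at 1.1.1]
4. q(cons(cons(0, 0), 0))  →  q(e)   [R3 at ε]
5. q(e)  →  e   [R4 at ε]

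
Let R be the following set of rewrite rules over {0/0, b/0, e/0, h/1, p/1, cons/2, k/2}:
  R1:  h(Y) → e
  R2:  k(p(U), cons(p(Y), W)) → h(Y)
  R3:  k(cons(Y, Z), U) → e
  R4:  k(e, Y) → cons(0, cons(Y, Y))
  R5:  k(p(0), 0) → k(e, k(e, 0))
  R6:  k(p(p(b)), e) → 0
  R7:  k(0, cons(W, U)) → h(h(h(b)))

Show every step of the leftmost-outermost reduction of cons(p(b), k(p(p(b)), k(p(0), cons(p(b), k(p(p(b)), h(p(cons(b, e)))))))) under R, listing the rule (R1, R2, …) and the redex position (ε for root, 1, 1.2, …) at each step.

1. cons(p(b), k(p(p(b)), k(p(0), cons(p(b), k(p(p(b)), h(p(cons(b, e))))))))  →  cons(p(b), k(p(p(b)), h(b)))   [R2 at 2.2]
2. cons(p(b), k(p(p(b)), h(b)))  →  cons(p(b), k(p(p(b)), e))   [R1 at 2.2]
3. cons(p(b), k(p(p(b)), e))  →  cons(p(b), 0)   [R6 at 2]

cons(p(b), 0)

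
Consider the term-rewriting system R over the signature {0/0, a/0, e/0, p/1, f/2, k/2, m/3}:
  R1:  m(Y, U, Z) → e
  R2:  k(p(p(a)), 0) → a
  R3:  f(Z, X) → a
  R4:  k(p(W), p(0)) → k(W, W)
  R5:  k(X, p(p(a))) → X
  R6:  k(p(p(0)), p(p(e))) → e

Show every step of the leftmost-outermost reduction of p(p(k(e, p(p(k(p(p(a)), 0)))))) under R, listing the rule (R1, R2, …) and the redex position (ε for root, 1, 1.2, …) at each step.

1. p(p(k(e, p(p(k(p(p(a)), 0))))))  →  p(p(k(e, p(p(a)))))   [R2 at 1.1.2.1.1]
2. p(p(k(e, p(p(a)))))  →  p(p(e))   [R5 at 1.1]

p(p(e))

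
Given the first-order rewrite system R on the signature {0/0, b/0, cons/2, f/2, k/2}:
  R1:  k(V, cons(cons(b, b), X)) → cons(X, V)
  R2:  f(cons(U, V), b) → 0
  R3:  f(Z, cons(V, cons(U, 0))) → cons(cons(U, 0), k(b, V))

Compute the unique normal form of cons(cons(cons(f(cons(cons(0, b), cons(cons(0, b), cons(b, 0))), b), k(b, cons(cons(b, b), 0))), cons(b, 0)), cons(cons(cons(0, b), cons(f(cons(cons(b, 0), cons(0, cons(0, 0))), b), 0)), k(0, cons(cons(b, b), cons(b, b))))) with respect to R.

1. cons(cons(cons(f(cons(cons(0, b), cons(cons(0, b), cons(b, 0))), b), k(b, cons(cons(b, b), 0))), cons(b, 0)), cons(cons(cons(0, b), cons(f(cons(cons(b, 0), cons(0, cons(0, 0))), b), 0)), k(0, cons(cons(b, b), cons(b, b)))))  →  cons(cons(cons(0, k(b, cons(cons(b, b), 0))), cons(b, 0)), cons(cons(cons(0, b), cons(f(cons(cons(b, 0), cons(0, cons(0, 0))), b), 0)), k(0, cons(cons(b, b), cons(b, b)))))   [R2 at 1.1.1]
2. cons(cons(cons(0, k(b, cons(cons(b, b), 0))), cons(b, 0)), cons(cons(cons(0, b), cons(f(cons(cons(b, 0), cons(0, cons(0, 0))), b), 0)), k(0, cons(cons(b, b), cons(b, b)))))  →  cons(cons(cons(0, cons(0, b)), cons(b, 0)), cons(cons(cons(0, b), cons(f(cons(cons(b, 0), cons(0, cons(0, 0))), b), 0)), k(0, cons(cons(b, b), cons(b, b)))))   [R1 at 1.1.2]
3. cons(cons(cons(0, cons(0, b)), cons(b, 0)), cons(cons(cons(0, b), cons(f(cons(cons(b, 0), cons(0, cons(0, 0))), b), 0)), k(0, cons(cons(b, b), cons(b, b)))))  →  cons(cons(cons(0, cons(0, b)), cons(b, 0)), cons(cons(cons(0, b), cons(0, 0)), k(0, cons(cons(b, b), cons(b, b)))))   [R2 at 2.1.2.1]
4. cons(cons(cons(0, cons(0, b)), cons(b, 0)), cons(cons(cons(0, b), cons(0, 0)), k(0, cons(cons(b, b), cons(b, b)))))  →  cons(cons(cons(0, cons(0, b)), cons(b, 0)), cons(cons(cons(0, b), cons(0, 0)), cons(cons(b, b), 0)))   [R1 at 2.2]

cons(cons(cons(0, cons(0, b)), cons(b, 0)), cons(cons(cons(0, b), cons(0, 0)), cons(cons(b, b), 0)))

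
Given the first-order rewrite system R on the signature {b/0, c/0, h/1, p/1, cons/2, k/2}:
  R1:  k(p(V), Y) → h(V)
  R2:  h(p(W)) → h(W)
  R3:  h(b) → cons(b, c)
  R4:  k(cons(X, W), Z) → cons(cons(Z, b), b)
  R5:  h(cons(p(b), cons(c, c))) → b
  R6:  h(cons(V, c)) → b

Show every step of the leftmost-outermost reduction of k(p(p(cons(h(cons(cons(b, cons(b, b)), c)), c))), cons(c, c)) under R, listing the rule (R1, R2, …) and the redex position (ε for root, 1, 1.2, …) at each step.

1. k(p(p(cons(h(cons(cons(b, cons(b, b)), c)), c))), cons(c, c))  →  h(p(cons(h(cons(cons(b, cons(b, b)), c)), c)))   [R1 at ε]
2. h(p(cons(h(cons(cons(b, cons(b, b)), c)), c)))  →  h(cons(h(cons(cons(b, cons(b, b)), c)), c))   [R2 at ε]
3. h(cons(h(cons(cons(b, cons(b, b)), c)), c))  →  b   [R6 at ε]

b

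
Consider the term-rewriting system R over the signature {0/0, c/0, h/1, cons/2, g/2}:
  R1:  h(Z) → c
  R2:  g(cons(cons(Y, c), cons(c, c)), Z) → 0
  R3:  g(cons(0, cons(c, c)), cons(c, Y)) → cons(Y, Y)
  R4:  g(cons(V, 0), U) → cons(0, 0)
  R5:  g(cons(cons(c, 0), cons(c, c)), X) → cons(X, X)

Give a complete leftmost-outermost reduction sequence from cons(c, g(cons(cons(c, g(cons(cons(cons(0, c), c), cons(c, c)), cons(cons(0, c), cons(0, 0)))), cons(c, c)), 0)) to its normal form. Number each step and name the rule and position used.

1. cons(c, g(cons(cons(c, g(cons(cons(cons(0, c), c), cons(c, c)), cons(cons(0, c), cons(0, 0)))), cons(c, c)), 0))  →  cons(c, g(cons(cons(c, 0), cons(c, c)), 0))   [R2 at 2.1.1.2]
2. cons(c, g(cons(cons(c, 0), cons(c, c)), 0))  →  cons(c, cons(0, 0))   [R5 at 2]

cons(c, cons(0, 0))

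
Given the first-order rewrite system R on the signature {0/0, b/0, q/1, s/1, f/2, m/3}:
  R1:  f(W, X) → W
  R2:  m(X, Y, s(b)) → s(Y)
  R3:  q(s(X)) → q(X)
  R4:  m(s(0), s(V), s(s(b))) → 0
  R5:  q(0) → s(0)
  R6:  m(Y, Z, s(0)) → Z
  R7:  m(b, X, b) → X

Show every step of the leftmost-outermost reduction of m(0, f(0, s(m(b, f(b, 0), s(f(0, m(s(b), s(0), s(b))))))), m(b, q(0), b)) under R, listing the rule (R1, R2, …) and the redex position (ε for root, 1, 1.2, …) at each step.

1. m(0, f(0, s(m(b, f(b, 0), s(f(0, m(s(b), s(0), s(b))))))), m(b, q(0), b))  →  m(0, 0, m(b, q(0), b))   [R1 at 2]
2. m(0, 0, m(b, q(0), b))  →  m(0, 0, q(0))   [R7 at 3]
3. m(0, 0, q(0))  →  m(0, 0, s(0))   [R5 at 3]
4. m(0, 0, s(0))  →  0   [R6 at ε]

0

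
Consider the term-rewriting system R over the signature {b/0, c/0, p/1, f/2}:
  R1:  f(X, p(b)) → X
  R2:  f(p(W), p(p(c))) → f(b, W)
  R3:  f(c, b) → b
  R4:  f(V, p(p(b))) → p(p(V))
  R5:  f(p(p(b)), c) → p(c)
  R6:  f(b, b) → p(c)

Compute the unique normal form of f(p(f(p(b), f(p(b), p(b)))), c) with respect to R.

p(c)

1. f(p(f(p(b), f(p(b), p(b)))), c)  →  f(p(f(p(b), p(b))), c)   [R1 at 1.1.2]
2. f(p(f(p(b), p(b))), c)  →  f(p(p(b)), c)   [R1 at 1.1]
3. f(p(p(b)), c)  →  p(c)   [R5 at ε]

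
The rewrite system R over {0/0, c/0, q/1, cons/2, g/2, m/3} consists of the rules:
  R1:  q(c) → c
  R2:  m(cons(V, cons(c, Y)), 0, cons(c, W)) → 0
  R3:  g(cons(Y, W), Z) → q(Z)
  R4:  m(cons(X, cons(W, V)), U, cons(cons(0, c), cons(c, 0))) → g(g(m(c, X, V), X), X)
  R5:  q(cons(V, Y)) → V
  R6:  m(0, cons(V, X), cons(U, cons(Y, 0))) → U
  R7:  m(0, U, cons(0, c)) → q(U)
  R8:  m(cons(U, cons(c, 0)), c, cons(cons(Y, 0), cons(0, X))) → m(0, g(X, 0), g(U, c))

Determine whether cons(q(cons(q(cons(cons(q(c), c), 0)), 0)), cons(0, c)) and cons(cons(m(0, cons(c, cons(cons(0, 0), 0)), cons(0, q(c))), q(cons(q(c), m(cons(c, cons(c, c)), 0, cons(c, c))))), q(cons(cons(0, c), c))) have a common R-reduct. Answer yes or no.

Reduce t₁ = cons(q(cons(q(cons(cons(q(c), c), 0)), 0)), cons(0, c)):
1. cons(q(cons(q(cons(cons(q(c), c), 0)), 0)), cons(0, c))  →  cons(q(cons(cons(q(c), c), 0)), cons(0, c))   [R5 at 1]
2. cons(q(cons(cons(q(c), c), 0)), cons(0, c))  →  cons(cons(q(c), c), cons(0, c))   [R5 at 1]
3. cons(cons(q(c), c), cons(0, c))  →  cons(cons(c, c), cons(0, c))   [R1 at 1.1]

Reduce t₂ = cons(cons(m(0, cons(c, cons(cons(0, 0), 0)), cons(0, q(c))), q(cons(q(c), m(cons(c, cons(c, c)), 0, cons(c, c))))), q(cons(cons(0, c), c))):
1. cons(cons(m(0, cons(c, cons(cons(0, 0), 0)), cons(0, q(c))), q(cons(q(c), m(cons(c, cons(c, c)), 0, cons(c, c))))), q(cons(cons(0, c), c)))  →  cons(cons(m(0, cons(c, cons(cons(0, 0), 0)), cons(0, c)), q(cons(q(c), m(cons(c, cons(c, c)), 0, cons(c, c))))), q(cons(cons(0, c), c)))   [R1 at 1.1.3.2]
2. cons(cons(m(0, cons(c, cons(cons(0, 0), 0)), cons(0, c)), q(cons(q(c), m(cons(c, cons(c, c)), 0, cons(c, c))))), q(cons(cons(0, c), c)))  →  cons(cons(q(cons(c, cons(cons(0, 0), 0))), q(cons(q(c), m(cons(c, cons(c, c)), 0, cons(c, c))))), q(cons(cons(0, c), c)))   [R7 at 1.1]
3. cons(cons(q(cons(c, cons(cons(0, 0), 0))), q(cons(q(c), m(cons(c, cons(c, c)), 0, cons(c, c))))), q(cons(cons(0, c), c)))  →  cons(cons(c, q(cons(q(c), m(cons(c, cons(c, c)), 0, cons(c, c))))), q(cons(cons(0, c), c)))   [R5 at 1.1]
4. cons(cons(c, q(cons(q(c), m(cons(c, cons(c, c)), 0, cons(c, c))))), q(cons(cons(0, c), c)))  →  cons(cons(c, q(c)), q(cons(cons(0, c), c)))   [R5 at 1.2]
5. cons(cons(c, q(c)), q(cons(cons(0, c), c)))  →  cons(cons(c, c), q(cons(cons(0, c), c)))   [R1 at 1.2]
6. cons(cons(c, c), q(cons(cons(0, c), c)))  →  cons(cons(c, c), cons(0, c))   [R5 at 2]

yes — NF(t₁) = cons(cons(c, c), cons(0, c)), NF(t₂) = cons(cons(c, c), cons(0, c))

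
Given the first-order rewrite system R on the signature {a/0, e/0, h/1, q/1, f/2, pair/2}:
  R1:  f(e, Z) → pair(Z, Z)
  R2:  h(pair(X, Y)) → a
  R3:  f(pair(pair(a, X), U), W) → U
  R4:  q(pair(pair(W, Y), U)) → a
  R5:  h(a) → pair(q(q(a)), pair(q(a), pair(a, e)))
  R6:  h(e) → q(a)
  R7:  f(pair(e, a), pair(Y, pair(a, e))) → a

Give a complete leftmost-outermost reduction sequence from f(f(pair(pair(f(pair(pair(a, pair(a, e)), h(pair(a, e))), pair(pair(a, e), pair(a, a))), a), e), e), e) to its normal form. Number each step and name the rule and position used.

pair(e, e)

1. f(f(pair(pair(f(pair(pair(a, pair(a, e)), h(pair(a, e))), pair(pair(a, e), pair(a, a))), a), e), e), e)  →  f(f(pair(pair(h(pair(a, e)), a), e), e), e)   [R3 at 1.1.1.1]
2. f(f(pair(pair(h(pair(a, e)), a), e), e), e)  →  f(f(pair(pair(a, a), e), e), e)   [R2 at 1.1.1.1]
3. f(f(pair(pair(a, a), e), e), e)  →  f(e, e)   [R3 at 1]
4. f(e, e)  →  pair(e, e)   [R1 at ε]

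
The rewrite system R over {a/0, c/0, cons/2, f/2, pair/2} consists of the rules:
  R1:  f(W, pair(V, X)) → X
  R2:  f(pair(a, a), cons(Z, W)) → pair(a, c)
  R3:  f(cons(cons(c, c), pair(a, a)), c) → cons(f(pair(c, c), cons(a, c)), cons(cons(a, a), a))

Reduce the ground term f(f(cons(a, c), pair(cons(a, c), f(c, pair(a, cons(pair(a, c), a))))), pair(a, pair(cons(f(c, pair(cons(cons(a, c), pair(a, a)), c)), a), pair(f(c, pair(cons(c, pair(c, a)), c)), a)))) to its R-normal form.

1. f(f(cons(a, c), pair(cons(a, c), f(c, pair(a, cons(pair(a, c), a))))), pair(a, pair(cons(f(c, pair(cons(cons(a, c), pair(a, a)), c)), a), pair(f(c, pair(cons(c, pair(c, a)), c)), a))))  →  pair(cons(f(c, pair(cons(cons(a, c), pair(a, a)), c)), a), pair(f(c, pair(cons(c, pair(c, a)), c)), a))   [R1 at ε]
2. pair(cons(f(c, pair(cons(cons(a, c), pair(a, a)), c)), a), pair(f(c, pair(cons(c, pair(c, a)), c)), a))  →  pair(cons(c, a), pair(f(c, pair(cons(c, pair(c, a)), c)), a))   [R1 at 1.1]
3. pair(cons(c, a), pair(f(c, pair(cons(c, pair(c, a)), c)), a))  →  pair(cons(c, a), pair(c, a))   [R1 at 2.1]

pair(cons(c, a), pair(c, a))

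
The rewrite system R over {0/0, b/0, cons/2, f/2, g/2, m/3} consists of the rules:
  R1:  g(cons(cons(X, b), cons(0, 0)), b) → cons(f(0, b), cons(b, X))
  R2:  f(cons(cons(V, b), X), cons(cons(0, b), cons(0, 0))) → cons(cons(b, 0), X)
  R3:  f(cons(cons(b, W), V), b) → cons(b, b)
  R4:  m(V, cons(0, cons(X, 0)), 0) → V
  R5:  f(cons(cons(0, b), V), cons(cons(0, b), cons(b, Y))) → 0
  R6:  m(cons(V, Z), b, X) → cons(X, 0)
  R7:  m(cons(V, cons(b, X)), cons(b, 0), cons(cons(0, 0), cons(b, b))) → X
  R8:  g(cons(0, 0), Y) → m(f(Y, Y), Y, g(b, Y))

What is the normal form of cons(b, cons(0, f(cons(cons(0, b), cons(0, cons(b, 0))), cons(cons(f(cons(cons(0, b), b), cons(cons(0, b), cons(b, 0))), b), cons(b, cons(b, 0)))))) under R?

1. cons(b, cons(0, f(cons(cons(0, b), cons(0, cons(b, 0))), cons(cons(f(cons(cons(0, b), b), cons(cons(0, b), cons(b, 0))), b), cons(b, cons(b, 0))))))  →  cons(b, cons(0, f(cons(cons(0, b), cons(0, cons(b, 0))), cons(cons(0, b), cons(b, cons(b, 0))))))   [R5 at 2.2.2.1.1]
2. cons(b, cons(0, f(cons(cons(0, b), cons(0, cons(b, 0))), cons(cons(0, b), cons(b, cons(b, 0))))))  →  cons(b, cons(0, 0))   [R5 at 2.2]

cons(b, cons(0, 0))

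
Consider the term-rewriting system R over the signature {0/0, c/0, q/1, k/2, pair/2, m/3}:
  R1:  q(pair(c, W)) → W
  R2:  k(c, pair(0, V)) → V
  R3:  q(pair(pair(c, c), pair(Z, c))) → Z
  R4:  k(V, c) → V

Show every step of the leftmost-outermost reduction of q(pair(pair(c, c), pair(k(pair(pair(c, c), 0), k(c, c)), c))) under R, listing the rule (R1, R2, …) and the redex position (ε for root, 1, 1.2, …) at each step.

pair(pair(c, c), 0)

1. q(pair(pair(c, c), pair(k(pair(pair(c, c), 0), k(c, c)), c)))  →  k(pair(pair(c, c), 0), k(c, c))   [R3 at ε]
2. k(pair(pair(c, c), 0), k(c, c))  →  k(pair(pair(c, c), 0), c)   [R4 at 2]
3. k(pair(pair(c, c), 0), c)  →  pair(pair(c, c), 0)   [R4 at ε]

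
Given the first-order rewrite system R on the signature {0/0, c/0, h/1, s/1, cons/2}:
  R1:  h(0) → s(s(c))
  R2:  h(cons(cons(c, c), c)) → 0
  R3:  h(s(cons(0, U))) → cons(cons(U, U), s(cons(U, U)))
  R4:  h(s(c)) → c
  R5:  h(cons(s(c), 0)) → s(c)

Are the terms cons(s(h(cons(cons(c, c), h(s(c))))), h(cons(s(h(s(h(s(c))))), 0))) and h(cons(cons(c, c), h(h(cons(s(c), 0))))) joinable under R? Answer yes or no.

Reduce t₁ = cons(s(h(cons(cons(c, c), h(s(c))))), h(cons(s(h(s(h(s(c))))), 0))):
1. cons(s(h(cons(cons(c, c), h(s(c))))), h(cons(s(h(s(h(s(c))))), 0)))  →  cons(s(h(cons(cons(c, c), c))), h(cons(s(h(s(h(s(c))))), 0)))   [R4 at 1.1.1.2]
2. cons(s(h(cons(cons(c, c), c))), h(cons(s(h(s(h(s(c))))), 0)))  →  cons(s(0), h(cons(s(h(s(h(s(c))))), 0)))   [R2 at 1.1]
3. cons(s(0), h(cons(s(h(s(h(s(c))))), 0)))  →  cons(s(0), h(cons(s(h(s(c))), 0)))   [R4 at 2.1.1.1.1.1]
4. cons(s(0), h(cons(s(h(s(c))), 0)))  →  cons(s(0), h(cons(s(c), 0)))   [R4 at 2.1.1.1]
5. cons(s(0), h(cons(s(c), 0)))  →  cons(s(0), s(c))   [R5 at 2]

Reduce t₂ = h(cons(cons(c, c), h(h(cons(s(c), 0))))):
1. h(cons(cons(c, c), h(h(cons(s(c), 0)))))  →  h(cons(cons(c, c), h(s(c))))   [R5 at 1.2.1]
2. h(cons(cons(c, c), h(s(c))))  →  h(cons(cons(c, c), c))   [R4 at 1.2]
3. h(cons(cons(c, c), c))  →  0   [R2 at ε]

no — NF(t₁) = cons(s(0), s(c)), NF(t₂) = 0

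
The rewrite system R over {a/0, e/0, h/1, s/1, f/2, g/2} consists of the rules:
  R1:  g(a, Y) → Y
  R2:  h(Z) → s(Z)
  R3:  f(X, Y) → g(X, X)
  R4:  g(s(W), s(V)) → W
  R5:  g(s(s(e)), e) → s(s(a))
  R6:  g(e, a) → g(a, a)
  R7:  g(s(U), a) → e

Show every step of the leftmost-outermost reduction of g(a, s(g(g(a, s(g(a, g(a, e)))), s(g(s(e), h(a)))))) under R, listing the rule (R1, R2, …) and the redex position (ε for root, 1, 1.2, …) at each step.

1. g(a, s(g(g(a, s(g(a, g(a, e)))), s(g(s(e), h(a))))))  →  s(g(g(a, s(g(a, g(a, e)))), s(g(s(e), h(a)))))   [R1 at ε]
2. s(g(g(a, s(g(a, g(a, e)))), s(g(s(e), h(a)))))  →  s(g(s(g(a, g(a, e))), s(g(s(e), h(a)))))   [R1 at 1.1]
3. s(g(s(g(a, g(a, e))), s(g(s(e), h(a)))))  →  s(g(a, g(a, e)))   [R4 at 1]
4. s(g(a, g(a, e)))  →  s(g(a, e))   [R1 at 1]
5. s(g(a, e))  →  s(e)   [R1 at 1]

s(e)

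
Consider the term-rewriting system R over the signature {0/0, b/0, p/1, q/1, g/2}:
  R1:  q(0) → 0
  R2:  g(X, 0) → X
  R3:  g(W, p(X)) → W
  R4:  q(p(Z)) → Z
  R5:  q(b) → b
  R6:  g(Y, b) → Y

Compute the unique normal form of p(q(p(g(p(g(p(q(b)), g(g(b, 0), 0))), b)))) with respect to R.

p(p(p(b)))

1. p(q(p(g(p(g(p(q(b)), g(g(b, 0), 0))), b))))  →  p(g(p(g(p(q(b)), g(g(b, 0), 0))), b))   [R4 at 1]
2. p(g(p(g(p(q(b)), g(g(b, 0), 0))), b))  →  p(p(g(p(q(b)), g(g(b, 0), 0))))   [R6 at 1]
3. p(p(g(p(q(b)), g(g(b, 0), 0))))  →  p(p(g(p(b), g(g(b, 0), 0))))   [R5 at 1.1.1.1]
4. p(p(g(p(b), g(g(b, 0), 0))))  →  p(p(g(p(b), g(b, 0))))   [R2 at 1.1.2]
5. p(p(g(p(b), g(b, 0))))  →  p(p(g(p(b), b)))   [R2 at 1.1.2]
6. p(p(g(p(b), b)))  →  p(p(p(b)))   [R6 at 1.1]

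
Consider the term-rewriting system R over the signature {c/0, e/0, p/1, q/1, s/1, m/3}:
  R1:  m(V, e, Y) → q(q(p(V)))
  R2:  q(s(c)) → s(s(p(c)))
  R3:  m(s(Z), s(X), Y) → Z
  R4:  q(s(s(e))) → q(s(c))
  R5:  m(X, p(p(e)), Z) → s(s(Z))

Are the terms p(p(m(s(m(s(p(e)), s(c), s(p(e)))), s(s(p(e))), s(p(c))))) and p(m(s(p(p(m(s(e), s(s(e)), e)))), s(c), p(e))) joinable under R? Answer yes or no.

Reduce t₁ = p(p(m(s(m(s(p(e)), s(c), s(p(e)))), s(s(p(e))), s(p(c))))):
1. p(p(m(s(m(s(p(e)), s(c), s(p(e)))), s(s(p(e))), s(p(c)))))  →  p(p(m(s(p(e)), s(c), s(p(e)))))   [R3 at 1.1]
2. p(p(m(s(p(e)), s(c), s(p(e)))))  →  p(p(p(e)))   [R3 at 1.1]

Reduce t₂ = p(m(s(p(p(m(s(e), s(s(e)), e)))), s(c), p(e))):
1. p(m(s(p(p(m(s(e), s(s(e)), e)))), s(c), p(e)))  →  p(p(p(m(s(e), s(s(e)), e))))   [R3 at 1]
2. p(p(p(m(s(e), s(s(e)), e))))  →  p(p(p(e)))   [R3 at 1.1.1]

yes — NF(t₁) = p(p(p(e))), NF(t₂) = p(p(p(e)))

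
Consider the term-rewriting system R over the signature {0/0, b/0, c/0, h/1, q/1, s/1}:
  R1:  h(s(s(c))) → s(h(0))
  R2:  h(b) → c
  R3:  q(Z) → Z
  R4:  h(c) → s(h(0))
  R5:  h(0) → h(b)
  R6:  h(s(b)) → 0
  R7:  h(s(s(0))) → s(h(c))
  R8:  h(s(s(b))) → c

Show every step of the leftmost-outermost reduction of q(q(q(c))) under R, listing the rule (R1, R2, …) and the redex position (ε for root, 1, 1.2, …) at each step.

1. q(q(q(c)))  →  q(q(c))   [R3 at ε]
2. q(q(c))  →  q(c)   [R3 at ε]
3. q(c)  →  c   [R3 at ε]

c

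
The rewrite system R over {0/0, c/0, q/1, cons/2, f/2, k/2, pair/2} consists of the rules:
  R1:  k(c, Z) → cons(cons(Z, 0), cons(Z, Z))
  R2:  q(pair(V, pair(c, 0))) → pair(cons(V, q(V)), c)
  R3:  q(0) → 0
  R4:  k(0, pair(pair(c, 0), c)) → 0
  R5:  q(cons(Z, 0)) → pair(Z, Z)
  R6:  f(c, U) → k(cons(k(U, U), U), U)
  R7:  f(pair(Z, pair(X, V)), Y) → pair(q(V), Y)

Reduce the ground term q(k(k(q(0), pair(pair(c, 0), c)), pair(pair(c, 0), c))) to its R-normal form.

0

1. q(k(k(q(0), pair(pair(c, 0), c)), pair(pair(c, 0), c)))  →  q(k(k(0, pair(pair(c, 0), c)), pair(pair(c, 0), c)))   [R3 at 1.1.1]
2. q(k(k(0, pair(pair(c, 0), c)), pair(pair(c, 0), c)))  →  q(k(0, pair(pair(c, 0), c)))   [R4 at 1.1]
3. q(k(0, pair(pair(c, 0), c)))  →  q(0)   [R4 at 1]
4. q(0)  →  0   [R3 at ε]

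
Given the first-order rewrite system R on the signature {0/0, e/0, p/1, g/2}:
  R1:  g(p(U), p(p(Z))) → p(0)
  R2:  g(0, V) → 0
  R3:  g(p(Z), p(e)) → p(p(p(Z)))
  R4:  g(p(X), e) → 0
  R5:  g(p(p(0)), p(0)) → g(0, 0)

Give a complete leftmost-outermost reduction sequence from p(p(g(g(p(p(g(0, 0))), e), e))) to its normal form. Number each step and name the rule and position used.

p(p(0))

1. p(p(g(g(p(p(g(0, 0))), e), e)))  →  p(p(g(0, e)))   [R4 at 1.1.1]
2. p(p(g(0, e)))  →  p(p(0))   [R2 at 1.1]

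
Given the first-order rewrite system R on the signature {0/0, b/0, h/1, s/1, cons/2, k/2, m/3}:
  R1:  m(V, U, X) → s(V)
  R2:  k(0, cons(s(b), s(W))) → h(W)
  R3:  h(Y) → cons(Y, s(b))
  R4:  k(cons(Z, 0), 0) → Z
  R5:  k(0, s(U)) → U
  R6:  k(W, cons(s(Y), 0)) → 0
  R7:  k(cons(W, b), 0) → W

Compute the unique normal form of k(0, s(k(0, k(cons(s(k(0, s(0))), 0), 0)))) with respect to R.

1. k(0, s(k(0, k(cons(s(k(0, s(0))), 0), 0))))  →  k(0, k(cons(s(k(0, s(0))), 0), 0))   [R5 at ε]
2. k(0, k(cons(s(k(0, s(0))), 0), 0))  →  k(0, s(k(0, s(0))))   [R4 at 2]
3. k(0, s(k(0, s(0))))  →  k(0, s(0))   [R5 at ε]
4. k(0, s(0))  →  0   [R5 at ε]

0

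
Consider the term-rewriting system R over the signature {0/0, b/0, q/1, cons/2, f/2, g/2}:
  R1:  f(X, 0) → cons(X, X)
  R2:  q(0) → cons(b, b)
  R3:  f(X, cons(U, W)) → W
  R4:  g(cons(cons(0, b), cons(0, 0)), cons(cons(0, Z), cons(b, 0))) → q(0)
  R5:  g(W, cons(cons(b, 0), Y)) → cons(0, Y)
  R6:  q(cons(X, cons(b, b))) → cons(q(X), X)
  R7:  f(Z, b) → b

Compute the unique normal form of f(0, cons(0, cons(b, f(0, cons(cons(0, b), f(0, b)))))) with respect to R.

cons(b, b)

1. f(0, cons(0, cons(b, f(0, cons(cons(0, b), f(0, b))))))  →  cons(b, f(0, cons(cons(0, b), f(0, b))))   [R3 at ε]
2. cons(b, f(0, cons(cons(0, b), f(0, b))))  →  cons(b, f(0, b))   [R3 at 2]
3. cons(b, f(0, b))  →  cons(b, b)   [R7 at 2]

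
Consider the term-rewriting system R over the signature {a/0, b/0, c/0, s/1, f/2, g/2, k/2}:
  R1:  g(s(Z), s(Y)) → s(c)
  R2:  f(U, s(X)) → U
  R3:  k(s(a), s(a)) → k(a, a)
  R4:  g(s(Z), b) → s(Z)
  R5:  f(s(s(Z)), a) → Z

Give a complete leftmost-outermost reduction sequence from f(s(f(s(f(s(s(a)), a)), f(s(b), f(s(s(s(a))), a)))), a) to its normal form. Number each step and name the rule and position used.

a

1. f(s(f(s(f(s(s(a)), a)), f(s(b), f(s(s(s(a))), a)))), a)  →  f(s(f(s(a), f(s(b), f(s(s(s(a))), a)))), a)   [R5 at 1.1.1.1]
2. f(s(f(s(a), f(s(b), f(s(s(s(a))), a)))), a)  →  f(s(f(s(a), f(s(b), s(a)))), a)   [R5 at 1.1.2.2]
3. f(s(f(s(a), f(s(b), s(a)))), a)  →  f(s(f(s(a), s(b))), a)   [R2 at 1.1.2]
4. f(s(f(s(a), s(b))), a)  →  f(s(s(a)), a)   [R2 at 1.1]
5. f(s(s(a)), a)  →  a   [R5 at ε]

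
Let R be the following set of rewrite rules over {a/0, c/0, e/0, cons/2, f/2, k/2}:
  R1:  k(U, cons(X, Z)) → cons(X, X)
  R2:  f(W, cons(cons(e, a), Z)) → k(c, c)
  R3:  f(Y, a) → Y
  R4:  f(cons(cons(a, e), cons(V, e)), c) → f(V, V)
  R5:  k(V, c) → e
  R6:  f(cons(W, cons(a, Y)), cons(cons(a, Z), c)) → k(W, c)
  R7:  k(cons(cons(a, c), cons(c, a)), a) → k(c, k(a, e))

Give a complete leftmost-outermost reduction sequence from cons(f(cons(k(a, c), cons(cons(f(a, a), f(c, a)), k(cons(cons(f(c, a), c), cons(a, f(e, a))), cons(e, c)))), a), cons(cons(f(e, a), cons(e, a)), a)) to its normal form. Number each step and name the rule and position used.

cons(cons(e, cons(cons(a, c), cons(e, e))), cons(cons(e, cons(e, a)), a))

1. cons(f(cons(k(a, c), cons(cons(f(a, a), f(c, a)), k(cons(cons(f(c, a), c), cons(a, f(e, a))), cons(e, c)))), a), cons(cons(f(e, a), cons(e, a)), a))  →  cons(cons(k(a, c), cons(cons(f(a, a), f(c, a)), k(cons(cons(f(c, a), c), cons(a, f(e, a))), cons(e, c)))), cons(cons(f(e, a), cons(e, a)), a))   [R3 at 1]
2. cons(cons(k(a, c), cons(cons(f(a, a), f(c, a)), k(cons(cons(f(c, a), c), cons(a, f(e, a))), cons(e, c)))), cons(cons(f(e, a), cons(e, a)), a))  →  cons(cons(e, cons(cons(f(a, a), f(c, a)), k(cons(cons(f(c, a), c), cons(a, f(e, a))), cons(e, c)))), cons(cons(f(e, a), cons(e, a)), a))   [R5 at 1.1]
3. cons(cons(e, cons(cons(f(a, a), f(c, a)), k(cons(cons(f(c, a), c), cons(a, f(e, a))), cons(e, c)))), cons(cons(f(e, a), cons(e, a)), a))  →  cons(cons(e, cons(cons(a, f(c, a)), k(cons(cons(f(c, a), c), cons(a, f(e, a))), cons(e, c)))), cons(cons(f(e, a), cons(e, a)), a))   [R3 at 1.2.1.1]
4. cons(cons(e, cons(cons(a, f(c, a)), k(cons(cons(f(c, a), c), cons(a, f(e, a))), cons(e, c)))), cons(cons(f(e, a), cons(e, a)), a))  →  cons(cons(e, cons(cons(a, c), k(cons(cons(f(c, a), c), cons(a, f(e, a))), cons(e, c)))), cons(cons(f(e, a), cons(e, a)), a))   [R3 at 1.2.1.2]
5. cons(cons(e, cons(cons(a, c), k(cons(cons(f(c, a), c), cons(a, f(e, a))), cons(e, c)))), cons(cons(f(e, a), cons(e, a)), a))  →  cons(cons(e, cons(cons(a, c), cons(e, e))), cons(cons(f(e, a), cons(e, a)), a))   [R1 at 1.2.2]
6. cons(cons(e, cons(cons(a, c), cons(e, e))), cons(cons(f(e, a), cons(e, a)), a))  →  cons(cons(e, cons(cons(a, c), cons(e, e))), cons(cons(e, cons(e, a)), a))   [R3 at 2.1.1]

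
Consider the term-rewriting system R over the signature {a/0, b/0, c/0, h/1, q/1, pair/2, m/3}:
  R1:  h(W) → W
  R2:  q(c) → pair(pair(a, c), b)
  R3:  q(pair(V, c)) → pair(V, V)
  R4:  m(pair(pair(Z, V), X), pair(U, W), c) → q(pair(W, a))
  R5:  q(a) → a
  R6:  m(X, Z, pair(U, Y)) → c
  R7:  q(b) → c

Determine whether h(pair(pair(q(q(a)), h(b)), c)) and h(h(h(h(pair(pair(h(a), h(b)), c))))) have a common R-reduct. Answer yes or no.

Reduce t₁ = h(pair(pair(q(q(a)), h(b)), c)):
1. h(pair(pair(q(q(a)), h(b)), c))  →  pair(pair(q(q(a)), h(b)), c)   [R1 at ε]
2. pair(pair(q(q(a)), h(b)), c)  →  pair(pair(q(a), h(b)), c)   [R5 at 1.1.1]
3. pair(pair(q(a), h(b)), c)  →  pair(pair(a, h(b)), c)   [R5 at 1.1]
4. pair(pair(a, h(b)), c)  →  pair(pair(a, b), c)   [R1 at 1.2]

Reduce t₂ = h(h(h(h(pair(pair(h(a), h(b)), c))))):
1. h(h(h(h(pair(pair(h(a), h(b)), c)))))  →  h(h(h(pair(pair(h(a), h(b)), c))))   [R1 at ε]
2. h(h(h(pair(pair(h(a), h(b)), c))))  →  h(h(pair(pair(h(a), h(b)), c)))   [R1 at ε]
3. h(h(pair(pair(h(a), h(b)), c)))  →  h(pair(pair(h(a), h(b)), c))   [R1 at ε]
4. h(pair(pair(h(a), h(b)), c))  →  pair(pair(h(a), h(b)), c)   [R1 at ε]
5. pair(pair(h(a), h(b)), c)  →  pair(pair(a, h(b)), c)   [R1 at 1.1]
6. pair(pair(a, h(b)), c)  →  pair(pair(a, b), c)   [R1 at 1.2]

yes — NF(t₁) = pair(pair(a, b), c), NF(t₂) = pair(pair(a, b), c)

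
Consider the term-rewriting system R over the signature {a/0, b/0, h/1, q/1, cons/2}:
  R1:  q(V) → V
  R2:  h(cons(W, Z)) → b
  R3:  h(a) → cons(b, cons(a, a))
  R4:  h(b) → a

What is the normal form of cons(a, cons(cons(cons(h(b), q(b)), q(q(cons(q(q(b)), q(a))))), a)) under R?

1. cons(a, cons(cons(cons(h(b), q(b)), q(q(cons(q(q(b)), q(a))))), a))  →  cons(a, cons(cons(cons(a, q(b)), q(q(cons(q(q(b)), q(a))))), a))   [R4 at 2.1.1.1]
2. cons(a, cons(cons(cons(a, q(b)), q(q(cons(q(q(b)), q(a))))), a))  →  cons(a, cons(cons(cons(a, b), q(q(cons(q(q(b)), q(a))))), a))   [R1 at 2.1.1.2]
3. cons(a, cons(cons(cons(a, b), q(q(cons(q(q(b)), q(a))))), a))  →  cons(a, cons(cons(cons(a, b), q(cons(q(q(b)), q(a)))), a))   [R1 at 2.1.2]
4. cons(a, cons(cons(cons(a, b), q(cons(q(q(b)), q(a)))), a))  →  cons(a, cons(cons(cons(a, b), cons(q(q(b)), q(a))), a))   [R1 at 2.1.2]
5. cons(a, cons(cons(cons(a, b), cons(q(q(b)), q(a))), a))  →  cons(a, cons(cons(cons(a, b), cons(q(b), q(a))), a))   [R1 at 2.1.2.1]
6. cons(a, cons(cons(cons(a, b), cons(q(b), q(a))), a))  →  cons(a, cons(cons(cons(a, b), cons(b, q(a))), a))   [R1 at 2.1.2.1]
7. cons(a, cons(cons(cons(a, b), cons(b, q(a))), a))  →  cons(a, cons(cons(cons(a, b), cons(b, a)), a))   [R1 at 2.1.2.2]

cons(a, cons(cons(cons(a, b), cons(b, a)), a))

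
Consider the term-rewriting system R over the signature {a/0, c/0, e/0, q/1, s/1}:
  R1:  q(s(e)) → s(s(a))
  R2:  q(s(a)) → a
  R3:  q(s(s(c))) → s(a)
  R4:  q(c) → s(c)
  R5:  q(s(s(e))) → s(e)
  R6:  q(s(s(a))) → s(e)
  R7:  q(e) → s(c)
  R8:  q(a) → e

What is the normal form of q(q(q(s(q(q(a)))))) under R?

e

1. q(q(q(s(q(q(a))))))  →  q(q(q(s(q(e)))))   [R8 at 1.1.1.1.1]
2. q(q(q(s(q(e)))))  →  q(q(q(s(s(c)))))   [R7 at 1.1.1.1]
3. q(q(q(s(s(c)))))  →  q(q(s(a)))   [R3 at 1.1]
4. q(q(s(a)))  →  q(a)   [R2 at 1]
5. q(a)  →  e   [R8 at ε]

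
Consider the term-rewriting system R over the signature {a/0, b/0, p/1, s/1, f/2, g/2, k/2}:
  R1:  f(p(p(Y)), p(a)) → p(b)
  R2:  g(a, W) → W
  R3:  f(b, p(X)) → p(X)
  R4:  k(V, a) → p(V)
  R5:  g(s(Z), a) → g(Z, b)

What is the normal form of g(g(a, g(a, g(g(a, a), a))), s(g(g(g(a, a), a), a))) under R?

s(a)

1. g(g(a, g(a, g(g(a, a), a))), s(g(g(g(a, a), a), a)))  →  g(g(a, g(g(a, a), a)), s(g(g(g(a, a), a), a)))   [R2 at 1]
2. g(g(a, g(g(a, a), a)), s(g(g(g(a, a), a), a)))  →  g(g(g(a, a), a), s(g(g(g(a, a), a), a)))   [R2 at 1]
3. g(g(g(a, a), a), s(g(g(g(a, a), a), a)))  →  g(g(a, a), s(g(g(g(a, a), a), a)))   [R2 at 1.1]
4. g(g(a, a), s(g(g(g(a, a), a), a)))  →  g(a, s(g(g(g(a, a), a), a)))   [R2 at 1]
5. g(a, s(g(g(g(a, a), a), a)))  →  s(g(g(g(a, a), a), a))   [R2 at ε]
6. s(g(g(g(a, a), a), a))  →  s(g(g(a, a), a))   [R2 at 1.1.1]
7. s(g(g(a, a), a))  →  s(g(a, a))   [R2 at 1.1]
8. s(g(a, a))  →  s(a)   [R2 at 1]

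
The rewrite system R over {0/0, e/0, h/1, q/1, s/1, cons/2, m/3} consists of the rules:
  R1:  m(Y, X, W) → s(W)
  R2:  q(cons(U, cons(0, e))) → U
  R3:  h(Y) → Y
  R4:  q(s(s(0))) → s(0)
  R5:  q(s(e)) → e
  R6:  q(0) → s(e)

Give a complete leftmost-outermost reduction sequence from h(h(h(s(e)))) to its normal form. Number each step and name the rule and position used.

1. h(h(h(s(e))))  →  h(h(s(e)))   [R3 at ε]
2. h(h(s(e)))  →  h(s(e))   [R3 at ε]
3. h(s(e))  →  s(e)   [R3 at ε]

s(e)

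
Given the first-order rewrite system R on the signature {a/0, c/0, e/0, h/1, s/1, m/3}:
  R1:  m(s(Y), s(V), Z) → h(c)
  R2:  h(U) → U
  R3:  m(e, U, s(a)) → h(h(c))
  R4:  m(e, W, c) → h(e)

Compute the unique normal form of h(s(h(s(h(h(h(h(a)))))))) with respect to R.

s(s(a))

1. h(s(h(s(h(h(h(h(a))))))))  →  s(h(s(h(h(h(h(a)))))))   [R2 at ε]
2. s(h(s(h(h(h(h(a)))))))  →  s(s(h(h(h(h(a))))))   [R2 at 1]
3. s(s(h(h(h(h(a))))))  →  s(s(h(h(h(a)))))   [R2 at 1.1]
4. s(s(h(h(h(a)))))  →  s(s(h(h(a))))   [R2 at 1.1]
5. s(s(h(h(a))))  →  s(s(h(a)))   [R2 at 1.1]
6. s(s(h(a)))  →  s(s(a))   [R2 at 1.1]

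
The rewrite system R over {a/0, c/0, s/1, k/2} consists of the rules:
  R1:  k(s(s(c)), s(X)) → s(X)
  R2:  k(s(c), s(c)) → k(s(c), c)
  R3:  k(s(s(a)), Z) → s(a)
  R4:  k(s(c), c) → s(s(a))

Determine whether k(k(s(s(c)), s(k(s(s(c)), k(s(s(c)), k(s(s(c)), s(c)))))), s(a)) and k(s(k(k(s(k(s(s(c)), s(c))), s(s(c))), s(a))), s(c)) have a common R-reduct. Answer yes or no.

yes — NF(t₁) = s(a), NF(t₂) = s(a)

Reduce t₁ = k(k(s(s(c)), s(k(s(s(c)), k(s(s(c)), k(s(s(c)), s(c)))))), s(a)):
1. k(k(s(s(c)), s(k(s(s(c)), k(s(s(c)), k(s(s(c)), s(c)))))), s(a))  →  k(s(k(s(s(c)), k(s(s(c)), k(s(s(c)), s(c))))), s(a))   [R1 at 1]
2. k(s(k(s(s(c)), k(s(s(c)), k(s(s(c)), s(c))))), s(a))  →  k(s(k(s(s(c)), k(s(s(c)), s(c)))), s(a))   [R1 at 1.1.2.2]
3. k(s(k(s(s(c)), k(s(s(c)), s(c)))), s(a))  →  k(s(k(s(s(c)), s(c))), s(a))   [R1 at 1.1.2]
4. k(s(k(s(s(c)), s(c))), s(a))  →  k(s(s(c)), s(a))   [R1 at 1.1]
5. k(s(s(c)), s(a))  →  s(a)   [R1 at ε]

Reduce t₂ = k(s(k(k(s(k(s(s(c)), s(c))), s(s(c))), s(a))), s(c)):
1. k(s(k(k(s(k(s(s(c)), s(c))), s(s(c))), s(a))), s(c))  →  k(s(k(k(s(s(c)), s(s(c))), s(a))), s(c))   [R1 at 1.1.1.1.1]
2. k(s(k(k(s(s(c)), s(s(c))), s(a))), s(c))  →  k(s(k(s(s(c)), s(a))), s(c))   [R1 at 1.1.1]
3. k(s(k(s(s(c)), s(a))), s(c))  →  k(s(s(a)), s(c))   [R1 at 1.1]
4. k(s(s(a)), s(c))  →  s(a)   [R3 at ε]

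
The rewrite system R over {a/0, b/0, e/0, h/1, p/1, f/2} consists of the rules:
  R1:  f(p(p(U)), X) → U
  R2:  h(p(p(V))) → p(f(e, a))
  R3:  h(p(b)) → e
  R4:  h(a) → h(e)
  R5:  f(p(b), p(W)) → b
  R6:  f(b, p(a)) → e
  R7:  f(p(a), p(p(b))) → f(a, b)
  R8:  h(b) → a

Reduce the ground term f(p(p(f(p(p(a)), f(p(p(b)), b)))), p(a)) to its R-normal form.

a

1. f(p(p(f(p(p(a)), f(p(p(b)), b)))), p(a))  →  f(p(p(a)), f(p(p(b)), b))   [R1 at ε]
2. f(p(p(a)), f(p(p(b)), b))  →  a   [R1 at ε]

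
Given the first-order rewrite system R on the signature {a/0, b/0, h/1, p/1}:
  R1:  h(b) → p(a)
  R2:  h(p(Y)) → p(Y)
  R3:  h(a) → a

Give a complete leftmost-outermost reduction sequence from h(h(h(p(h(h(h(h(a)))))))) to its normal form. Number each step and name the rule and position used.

1. h(h(h(p(h(h(h(h(a))))))))  →  h(h(p(h(h(h(h(a)))))))   [R2 at 1.1]
2. h(h(p(h(h(h(h(a)))))))  →  h(p(h(h(h(h(a))))))   [R2 at 1]
3. h(p(h(h(h(h(a))))))  →  p(h(h(h(h(a)))))   [R2 at ε]
4. p(h(h(h(h(a)))))  →  p(h(h(h(a))))   [R3 at 1.1.1.1]
5. p(h(h(h(a))))  →  p(h(h(a)))   [R3 at 1.1.1]
6. p(h(h(a)))  →  p(h(a))   [R3 at 1.1]
7. p(h(a))  →  p(a)   [R3 at 1]

p(a)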